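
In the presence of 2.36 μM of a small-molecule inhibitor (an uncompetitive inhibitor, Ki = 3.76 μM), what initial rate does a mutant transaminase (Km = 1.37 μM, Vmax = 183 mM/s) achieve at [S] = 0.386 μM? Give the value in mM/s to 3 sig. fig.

α = 1 + [I]/Ki = 1 + 2.36/3.76 = 1.628.
For an uncompetitive inhibitor, both parameters are divided by α, giving Vmax/α and Km/α: Km,app = 0.842 μM, Vmax,app = 112 mM/s.
v = Vmax,app·[S]/(Km,app + [S]) = 112 × 0.386/(0.842 + 0.386) = 35.3 mM/s.

35.3 mM/s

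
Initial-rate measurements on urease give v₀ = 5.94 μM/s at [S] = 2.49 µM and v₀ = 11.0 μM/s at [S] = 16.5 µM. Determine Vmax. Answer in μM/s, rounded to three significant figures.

From v = Vmax[S]/(Km+[S]), each point gives Vmax = v(Km+[S])/[S].
Equating: 5.94(Km+2.49)/2.49 = 11.0(Km+16.5)/16.5.
2.386·Km + 5.94 = 0.6667·Km + 11.0, so (2.386 − 0.6667)·Km = 11.0 − 5.94.
Km = 5.060/1.719 = 2.94 µM; then Vmax = 5.94(2.94+2.49)/2.49 = 13.0 μM/s.

13.0 μM/s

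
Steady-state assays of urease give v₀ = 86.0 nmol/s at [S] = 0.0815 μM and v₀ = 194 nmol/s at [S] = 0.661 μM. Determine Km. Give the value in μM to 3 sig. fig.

0.142 μM

From v = Vmax[S]/(Km+[S]), each point gives Vmax = v(Km+[S])/[S].
Equating: 86.0(Km+0.0815)/0.0815 = 194(Km+0.661)/0.661.
1055·Km + 86.0 = 293.5·Km + 194, so (1055 − 293.5)·Km = 194 − 86.0.
Km = 108.0/761.7 = 0.142 μM; then Vmax = 86.0(0.142+0.0815)/0.0815 = 236 nmol/s.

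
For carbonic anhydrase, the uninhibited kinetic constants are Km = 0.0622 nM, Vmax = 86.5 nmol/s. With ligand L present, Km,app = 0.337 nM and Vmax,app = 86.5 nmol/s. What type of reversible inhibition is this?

competitive

Km increases (0.0622 → 0.337 nM) while Vmax is unchanged — the hallmark of competitive inhibition.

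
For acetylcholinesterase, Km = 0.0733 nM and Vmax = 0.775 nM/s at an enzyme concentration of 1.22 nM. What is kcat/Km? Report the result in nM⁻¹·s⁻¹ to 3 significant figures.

8.67 nM⁻¹·s⁻¹

kcat = Vmax/[E]total = 0.775/1.22 = 0.635 s⁻¹.
kcat/Km = 0.635/0.0733 = 8.67 nM⁻¹·s⁻¹.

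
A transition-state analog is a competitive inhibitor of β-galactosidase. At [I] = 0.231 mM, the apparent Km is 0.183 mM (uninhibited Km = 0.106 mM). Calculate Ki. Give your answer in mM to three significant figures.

0.318 mM

Competitive: Km,app = α·Km with α = 1 + [I]/Ki.
α = Km,app/Km = 0.183/0.106 = 1.726.
Since α = 1 + [I]/Ki, [I]/Ki = 1.726 − 1 = 0.7264 and Ki = 0.231/0.7264 = 0.318 mM.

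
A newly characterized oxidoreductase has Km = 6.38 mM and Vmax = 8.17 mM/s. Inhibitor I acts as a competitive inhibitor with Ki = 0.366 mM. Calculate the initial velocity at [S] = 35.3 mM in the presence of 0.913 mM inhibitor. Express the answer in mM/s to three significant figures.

5.01 mM/s

With α = 1 + [I]/Ki = 1 + 0.913/0.366 = 3.495, the competitive rate law is v = Vmax[S] / (αKm + [S]).
v = 8.17×35.3 / (3.495×6.38 + 35.3) = 288.4/57.60 = 5.01 mM/s.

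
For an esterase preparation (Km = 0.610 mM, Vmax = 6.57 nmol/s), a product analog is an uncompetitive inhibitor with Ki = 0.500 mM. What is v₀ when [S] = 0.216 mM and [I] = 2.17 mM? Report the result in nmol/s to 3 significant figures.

0.805 nmol/s

With α = 1 + [I]/Ki = 1 + 2.17/0.500 = 5.340, the uncompetitive rate law is v = (Vmax/α)·[S] / (Km/α + [S]).
v = (6.57/5.340)×0.216 / (0.610/5.340 + 0.216) = 0.2658/0.3302 = 0.805 nmol/s.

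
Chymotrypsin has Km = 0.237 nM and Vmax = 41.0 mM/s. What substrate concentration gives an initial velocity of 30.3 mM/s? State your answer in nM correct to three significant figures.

The required fractional saturation is v/Vmax = 30.3/41.0 = 0.7390.
Then [S]/(Km+[S]) = 0.7390 ⇒ [S] = 0.237 × 0.7390/(1 − 0.7390) = 0.671 nM.

0.671 nM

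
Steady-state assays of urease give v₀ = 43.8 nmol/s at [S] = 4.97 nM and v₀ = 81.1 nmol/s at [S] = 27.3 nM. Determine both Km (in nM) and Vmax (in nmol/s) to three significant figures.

Km = 6.38 nM; Vmax = 100 nmol/s

From v = Vmax[S]/(Km+[S]), each point gives Vmax = v(Km+[S])/[S].
Equating: 43.8(Km+4.97)/4.97 = 81.1(Km+27.3)/27.3.
8.813·Km + 43.8 = 2.971·Km + 81.1, so (8.813 − 2.971)·Km = 81.1 − 43.8.
Km = 37.30/5.842 = 6.38 nM; then Vmax = 43.8(6.38+4.97)/4.97 = 100 nmol/s.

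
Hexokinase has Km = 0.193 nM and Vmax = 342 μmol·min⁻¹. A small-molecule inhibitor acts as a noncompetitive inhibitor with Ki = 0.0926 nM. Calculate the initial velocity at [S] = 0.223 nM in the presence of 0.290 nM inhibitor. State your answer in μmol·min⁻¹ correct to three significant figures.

α = 1 + [I]/Ki = 1 + 0.290/0.0926 = 4.132.
For a noncompetitive inhibitor, Vmax is reduced to Vmax/α while Km is unchanged: Km,app = 0.193 nM, Vmax,app = 82.8 μmol·min⁻¹.
v = Vmax,app·[S]/(Km,app + [S]) = 82.8 × 0.223/(0.193 + 0.223) = 44.4 μmol·min⁻¹.

44.4 μmol·min⁻¹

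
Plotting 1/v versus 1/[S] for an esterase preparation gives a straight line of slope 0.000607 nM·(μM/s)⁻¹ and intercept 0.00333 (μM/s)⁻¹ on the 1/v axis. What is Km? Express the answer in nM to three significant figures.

y-intercept = 1/Vmax ⇒ Vmax = 300 μM/s; slope = Km/Vmax ⇒ Km = slope × Vmax.
Km = 0.000607 × 300 = 0.182 nM.

0.182 nM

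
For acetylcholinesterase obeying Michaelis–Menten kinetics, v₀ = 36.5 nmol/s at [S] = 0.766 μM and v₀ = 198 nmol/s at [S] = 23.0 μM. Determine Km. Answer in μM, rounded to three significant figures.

4.14 μM

In reciprocal form, 1/v = (Km/Vmax)·(1/[S]) + 1/Vmax. The two points give (1/[S], 1/v) = (1.305, 0.02740) and (0.04348, 0.005051).
Slope = (0.02740 − 0.005051)/(1.305 − 0.04348) = 0.01771; intercept = 0.02740 − 0.01771×1.305 = 0.004281.
Vmax = 1/intercept = 234 nmol/s; Km = slope × Vmax = 0.01771 × 234 = 4.14 μM.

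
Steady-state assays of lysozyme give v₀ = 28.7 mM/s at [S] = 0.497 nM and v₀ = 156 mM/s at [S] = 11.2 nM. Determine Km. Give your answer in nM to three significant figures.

2.91 nM

From v = Vmax[S]/(Km+[S]), each point gives Vmax = v(Km+[S])/[S].
Equating: 28.7(Km+0.497)/0.497 = 156(Km+11.2)/11.2.
57.75·Km + 28.7 = 13.93·Km + 156, so (57.75 − 13.93)·Km = 156 − 28.7.
Km = 127.3/43.82 = 2.91 nM; then Vmax = 28.7(2.91+0.497)/0.497 = 196 mM/s.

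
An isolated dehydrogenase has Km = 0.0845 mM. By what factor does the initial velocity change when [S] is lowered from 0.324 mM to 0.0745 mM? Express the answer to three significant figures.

Since Vmax cancels, v₂/v₁ = [S]₂(Km+[S]₁) / [S]₁(Km+[S]₂).
= 0.0745×(0.0845+0.324) / (0.324×(0.0845+0.0745)) = 0.03043/0.05152 = 0.591.

0.591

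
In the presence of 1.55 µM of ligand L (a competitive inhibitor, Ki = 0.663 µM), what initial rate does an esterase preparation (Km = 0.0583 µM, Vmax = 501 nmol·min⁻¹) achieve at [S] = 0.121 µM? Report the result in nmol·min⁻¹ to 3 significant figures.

α = 1 + [I]/Ki = 1 + 1.55/0.663 = 3.338.
For a competitive inhibitor, Vmax is unchanged and the apparent Km becomes α·Km: Km,app = 0.195 µM, Vmax,app = 501 nmol·min⁻¹.
v = Vmax,app·[S]/(Km,app + [S]) = 501 × 0.121/(0.195 + 0.121) = 192 nmol·min⁻¹.

192 nmol·min⁻¹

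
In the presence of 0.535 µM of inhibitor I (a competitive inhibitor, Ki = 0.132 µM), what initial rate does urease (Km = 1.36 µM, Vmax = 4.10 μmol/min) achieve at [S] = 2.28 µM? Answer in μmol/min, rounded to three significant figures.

α = 1 + [I]/Ki = 1 + 0.535/0.132 = 5.053.
For a competitive inhibitor, Vmax is unchanged and the apparent Km becomes α·Km: Km,app = 6.87 µM, Vmax,app = 4.10 μmol/min.
v = Vmax,app·[S]/(Km,app + [S]) = 4.10 × 2.28/(6.87 + 2.28) = 1.02 μmol/min.

1.02 μmol/min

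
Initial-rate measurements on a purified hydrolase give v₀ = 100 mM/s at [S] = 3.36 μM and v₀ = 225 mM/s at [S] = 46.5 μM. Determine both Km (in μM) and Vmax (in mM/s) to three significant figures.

In reciprocal form, 1/v = (Km/Vmax)·(1/[S]) + 1/Vmax. The two points give (1/[S], 1/v) = (0.2976, 0.01000) and (0.02151, 0.004444).
Slope = (0.01000 − 0.004444)/(0.2976 − 0.02151) = 0.02012; intercept = 0.01000 − 0.02012×0.2976 = 0.004012.
Vmax = 1/intercept = 249 mM/s; Km = slope × Vmax = 0.02012 × 249 = 5.02 μM.

Km = 5.02 μM; Vmax = 249 mM/s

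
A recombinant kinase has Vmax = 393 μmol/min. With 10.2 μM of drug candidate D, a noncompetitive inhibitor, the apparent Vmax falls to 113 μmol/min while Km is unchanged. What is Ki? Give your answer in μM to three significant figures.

Noncompetitive: Vmax,app = Vmax/α with α = 1 + [I]/Ki.
α = Vmax/Vmax,app = 393/113 = 3.478.
Ki = [I]/(α − 1) = 10.2/2.478 = 4.12 μM.

4.12 μM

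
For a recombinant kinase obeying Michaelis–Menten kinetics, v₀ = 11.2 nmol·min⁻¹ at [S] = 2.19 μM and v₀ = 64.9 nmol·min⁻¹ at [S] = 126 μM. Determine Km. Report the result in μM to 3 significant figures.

From v = Vmax[S]/(Km+[S]), each point gives Vmax = v(Km+[S])/[S].
Equating: 11.2(Km+2.19)/2.19 = 64.9(Km+126)/126.
5.114·Km + 11.2 = 0.5151·Km + 64.9, so (5.114 − 0.5151)·Km = 64.9 − 11.2.
Km = 53.70/4.599 = 11.7 μM; then Vmax = 11.2(11.7+2.19)/2.19 = 70.9 nmol·min⁻¹.

11.7 μM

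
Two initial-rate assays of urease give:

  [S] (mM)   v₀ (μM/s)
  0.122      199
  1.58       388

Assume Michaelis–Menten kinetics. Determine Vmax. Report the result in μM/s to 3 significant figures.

From v = Vmax[S]/(Km+[S]), each point gives Vmax = v(Km+[S])/[S].
Equating: 199(Km+0.122)/0.122 = 388(Km+1.58)/1.58.
1631·Km + 199 = 245.6·Km + 388, so (1631 − 245.6)·Km = 388 − 199.
Km = 189.0/1386 = 0.136 mM; then Vmax = 199(0.136+0.122)/0.122 = 421 μM/s.

421 μM/s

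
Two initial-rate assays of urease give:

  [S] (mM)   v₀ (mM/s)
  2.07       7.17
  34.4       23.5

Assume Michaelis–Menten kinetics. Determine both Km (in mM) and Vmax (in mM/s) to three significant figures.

Km = 5.87 mM; Vmax = 27.5 mM/s

In reciprocal form, 1/v = (Km/Vmax)·(1/[S]) + 1/Vmax. The two points give (1/[S], 1/v) = (0.4831, 0.1395) and (0.02907, 0.04255).
Slope = (0.1395 − 0.04255)/(0.4831 − 0.02907) = 0.2135; intercept = 0.1395 − 0.2135×0.4831 = 0.03635.
Vmax = 1/intercept = 27.5 mM/s; Km = slope × Vmax = 0.2135 × 27.5 = 5.87 mM.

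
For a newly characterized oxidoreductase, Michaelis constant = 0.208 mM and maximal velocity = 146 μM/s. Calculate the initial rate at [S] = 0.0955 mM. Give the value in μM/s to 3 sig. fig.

[S]/(Km+[S]) = 0.0955/0.3035 = 0.3147, the fractional saturation.
v = 0.3147 × Vmax = 0.3147 × 146 = 45.9 μM/s.

45.9 μM/s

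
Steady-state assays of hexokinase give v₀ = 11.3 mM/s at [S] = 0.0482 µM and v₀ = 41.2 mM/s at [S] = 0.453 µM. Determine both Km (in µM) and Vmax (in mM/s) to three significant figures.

Km = 0.208 µM; Vmax = 60.2 mM/s

From v = Vmax[S]/(Km+[S]), each point gives Vmax = v(Km+[S])/[S].
Equating: 11.3(Km+0.0482)/0.0482 = 41.2(Km+0.453)/0.453.
234.4·Km + 11.3 = 90.95·Km + 41.2, so (234.4 − 90.95)·Km = 41.2 − 11.3.
Km = 29.90/143.5 = 0.208 µM; then Vmax = 11.3(0.208+0.0482)/0.0482 = 60.2 mM/s.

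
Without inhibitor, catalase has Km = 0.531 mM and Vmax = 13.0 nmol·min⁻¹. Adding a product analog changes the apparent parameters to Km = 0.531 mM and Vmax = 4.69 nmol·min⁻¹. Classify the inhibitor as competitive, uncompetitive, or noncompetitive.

Vmax decreases (13.0 → 4.69 nmol·min⁻¹) while Km is unchanged — pure noncompetitive inhibition.

noncompetitive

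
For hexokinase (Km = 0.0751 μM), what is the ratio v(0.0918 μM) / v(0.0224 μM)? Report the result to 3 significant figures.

2.39

The fractional saturations are [S]/(Km+[S]) = 0.0224/0.09750 = 0.2297 and 0.0918/0.1669 = 0.5500.
v₂/v₁ is just their ratio: 0.5500/0.2297 = 2.39.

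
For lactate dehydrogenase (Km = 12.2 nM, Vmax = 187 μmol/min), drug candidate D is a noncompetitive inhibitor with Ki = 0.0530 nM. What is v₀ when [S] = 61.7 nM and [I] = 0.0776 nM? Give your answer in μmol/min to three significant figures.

With α = 1 + [I]/Ki = 1 + 0.0776/0.0530 = 2.464, the noncompetitive rate law is v = (Vmax/α)·[S] / (Km + [S]).
v = (187/2.464)×61.7 / (12.2 + 61.7) = 4682/73.90 = 63.4 μmol/min.

63.4 μmol/min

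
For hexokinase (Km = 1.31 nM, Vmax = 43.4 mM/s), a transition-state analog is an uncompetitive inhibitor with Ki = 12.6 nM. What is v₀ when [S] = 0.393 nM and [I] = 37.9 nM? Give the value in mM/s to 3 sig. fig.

5.91 mM/s

α = 1 + [I]/Ki = 1 + 37.9/12.6 = 4.008.
For an uncompetitive inhibitor, both parameters are divided by α, giving Vmax/α and Km/α: Km,app = 0.327 nM, Vmax,app = 10.8 mM/s.
v = Vmax,app·[S]/(Km,app + [S]) = 10.8 × 0.393/(0.327 + 0.393) = 5.91 mM/s.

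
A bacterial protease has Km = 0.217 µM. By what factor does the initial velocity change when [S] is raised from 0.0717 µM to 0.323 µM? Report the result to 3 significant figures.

2.41

The fractional saturations are [S]/(Km+[S]) = 0.0717/0.2887 = 0.2484 and 0.323/0.5400 = 0.5981.
v₂/v₁ is just their ratio: 0.5981/0.2484 = 2.41.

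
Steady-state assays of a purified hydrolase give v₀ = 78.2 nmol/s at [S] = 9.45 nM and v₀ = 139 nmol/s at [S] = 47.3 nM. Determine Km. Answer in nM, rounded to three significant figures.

From v = Vmax[S]/(Km+[S]), each point gives Vmax = v(Km+[S])/[S].
Equating: 78.2(Km+9.45)/9.45 = 139(Km+47.3)/47.3.
8.275·Km + 78.2 = 2.939·Km + 139, so (8.275 − 2.939)·Km = 139 − 78.2.
Km = 60.80/5.336 = 11.4 nM; then Vmax = 78.2(11.4+9.45)/9.45 = 172 nmol/s.

11.4 nM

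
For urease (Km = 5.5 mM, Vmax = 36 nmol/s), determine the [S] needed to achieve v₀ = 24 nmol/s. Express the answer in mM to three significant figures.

11.0 mM

The required fractional saturation is v/Vmax = 24/36 = 0.6667.
Then [S]/(Km+[S]) = 0.6667 ⇒ [S] = 5.5 × 0.6667/(1 − 0.6667) = 11.0 mM.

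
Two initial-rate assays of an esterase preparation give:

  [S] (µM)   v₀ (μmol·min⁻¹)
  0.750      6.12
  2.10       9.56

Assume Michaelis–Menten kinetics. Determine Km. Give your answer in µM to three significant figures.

In reciprocal form, 1/v = (Km/Vmax)·(1/[S]) + 1/Vmax. The two points give (1/[S], 1/v) = (1.333, 0.1634) and (0.4762, 0.1046).
Slope = (0.1634 − 0.1046)/(1.333 − 0.4762) = 0.06860; intercept = 0.1634 − 0.06860×1.333 = 0.07194.
Vmax = 1/intercept = 13.9 μmol·min⁻¹; Km = slope × Vmax = 0.06860 × 13.9 = 0.954 µM.

0.954 µM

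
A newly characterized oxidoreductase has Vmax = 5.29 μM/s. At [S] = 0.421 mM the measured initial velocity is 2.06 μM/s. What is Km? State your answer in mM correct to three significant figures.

v/Vmax = 2.06/5.29 = 0.3894 = [S]/(Km+[S]).
So Km + [S] = [S]/0.3894 = 1.081 mM, giving Km = 1.081 − 0.421 = 0.660 mM.

0.660 mM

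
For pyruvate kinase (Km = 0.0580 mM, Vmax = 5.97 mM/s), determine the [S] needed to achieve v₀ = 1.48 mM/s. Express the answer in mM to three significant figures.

0.0191 mM

The required fractional saturation is v/Vmax = 1.48/5.97 = 0.2479.
Then [S]/(Km+[S]) = 0.2479 ⇒ [S] = 0.0580 × 0.2479/(1 − 0.2479) = 0.0191 mM.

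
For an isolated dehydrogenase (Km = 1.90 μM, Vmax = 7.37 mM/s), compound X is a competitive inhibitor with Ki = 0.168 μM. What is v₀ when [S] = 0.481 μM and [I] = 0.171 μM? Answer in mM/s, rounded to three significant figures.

0.822 mM/s

α = 1 + [I]/Ki = 1 + 0.171/0.168 = 2.018.
For a competitive inhibitor, Vmax is unchanged and the apparent Km becomes α·Km: Km,app = 3.83 μM, Vmax,app = 7.37 mM/s.
v = Vmax,app·[S]/(Km,app + [S]) = 7.37 × 0.481/(3.83 + 0.481) = 0.822 mM/s.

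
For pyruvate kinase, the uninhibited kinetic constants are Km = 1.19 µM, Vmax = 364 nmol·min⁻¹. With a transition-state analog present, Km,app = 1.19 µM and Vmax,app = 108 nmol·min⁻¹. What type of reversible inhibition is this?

noncompetitive

Vmax decreases (364 → 108 nmol·min⁻¹) while Km is unchanged — pure noncompetitive inhibition.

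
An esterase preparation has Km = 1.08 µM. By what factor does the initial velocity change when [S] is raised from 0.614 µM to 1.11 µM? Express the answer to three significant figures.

Since Vmax cancels, v₂/v₁ = [S]₂(Km+[S]₁) / [S]₁(Km+[S]₂).
= 1.11×(1.08+0.614) / (0.614×(1.08+1.11)) = 1.880/1.345 = 1.40.

1.40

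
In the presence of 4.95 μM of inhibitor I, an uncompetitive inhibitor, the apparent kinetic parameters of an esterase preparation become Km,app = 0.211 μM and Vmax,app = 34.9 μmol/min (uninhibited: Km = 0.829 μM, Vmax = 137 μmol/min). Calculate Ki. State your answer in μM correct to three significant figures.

Uncompetitive: Vmax,app = Vmax/α (and Km,app = Km/α) with α = 1 + [I]/Ki.
α = Vmax/Vmax,app = 137/34.9 = 3.926.
Since α = 1 + [I]/Ki, [I]/Ki = 3.926 − 1 = 2.926 and Ki = 4.95/2.926 = 1.69 μM.

1.69 μM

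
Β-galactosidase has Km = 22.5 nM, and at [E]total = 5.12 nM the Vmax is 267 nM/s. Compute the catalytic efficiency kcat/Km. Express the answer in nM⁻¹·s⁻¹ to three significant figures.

kcat = Vmax/[E]total = 267/5.12 = 52.1 s⁻¹.
kcat/Km = 52.1/22.5 = 2.32 nM⁻¹·s⁻¹.

2.32 nM⁻¹·s⁻¹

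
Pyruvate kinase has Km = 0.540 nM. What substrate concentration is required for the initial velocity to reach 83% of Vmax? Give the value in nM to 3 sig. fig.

v/Vmax = [S]/(Km+[S]) = 0.83, so [S] = Km·0.83/(1 − 0.83) = 0.540 × 4.882.
[S] = 2.64 nM.

2.64 nM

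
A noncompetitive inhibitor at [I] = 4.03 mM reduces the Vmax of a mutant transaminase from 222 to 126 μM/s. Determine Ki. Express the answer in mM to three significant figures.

5.29 mM

Noncompetitive: Vmax,app = Vmax/α with α = 1 + [I]/Ki.
α = Vmax/Vmax,app = 222/126 = 1.762.
Ki = [I]/(α − 1) = 4.03/0.7619 = 5.29 mM.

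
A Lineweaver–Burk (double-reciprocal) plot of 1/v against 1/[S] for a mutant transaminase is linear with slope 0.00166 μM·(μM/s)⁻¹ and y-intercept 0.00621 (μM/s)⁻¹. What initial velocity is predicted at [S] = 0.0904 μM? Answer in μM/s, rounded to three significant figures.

40.7 μM/s

The y-intercept is 1/Vmax, so Vmax = 1/0.00621 = 161 μM/s.
The slope is Km/Vmax, so Km = 0.00166 × 161 = 0.267 μM.
Then v = 161 × 0.0904/(0.267 + 0.0904) = 40.7 μM/s.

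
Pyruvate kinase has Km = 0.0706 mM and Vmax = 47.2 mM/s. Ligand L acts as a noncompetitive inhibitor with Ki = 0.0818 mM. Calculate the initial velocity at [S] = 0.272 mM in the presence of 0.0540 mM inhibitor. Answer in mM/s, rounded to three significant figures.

22.6 mM/s

α = 1 + [I]/Ki = 1 + 0.0540/0.0818 = 1.660.
For a noncompetitive inhibitor, Vmax is reduced to Vmax/α while Km is unchanged: Km,app = 0.0706 mM, Vmax,app = 28.4 mM/s.
v = Vmax,app·[S]/(Km,app + [S]) = 28.4 × 0.272/(0.0706 + 0.272) = 22.6 mM/s.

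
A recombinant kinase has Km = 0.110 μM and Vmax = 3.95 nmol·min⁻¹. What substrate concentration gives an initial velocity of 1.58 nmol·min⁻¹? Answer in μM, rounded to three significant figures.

Rearranging v = Vmax[S]/(Km+[S]) gives [S] = Km·v/(Vmax − v).
[S] = 0.110 × 1.58 / (3.95 − 1.58) = 0.1738/2.370 = 0.0733 μM.

0.0733 μM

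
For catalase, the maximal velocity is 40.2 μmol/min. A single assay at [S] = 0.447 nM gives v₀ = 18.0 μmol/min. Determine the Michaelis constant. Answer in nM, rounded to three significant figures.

0.551 nM

From v = Vmax[S]/(Km+[S]), Km = [S](Vmax − v)/v.
Km = 0.447 × (40.2 − 18.0) / 18.0 = 9.923/18.0 = 0.551 nM.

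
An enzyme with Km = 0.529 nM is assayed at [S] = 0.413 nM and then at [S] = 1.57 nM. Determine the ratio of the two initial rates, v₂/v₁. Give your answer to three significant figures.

Since Vmax cancels, v₂/v₁ = [S]₂(Km+[S]₁) / [S]₁(Km+[S]₂).
= 1.57×(0.529+0.413) / (0.413×(0.529+1.57)) = 1.479/0.8669 = 1.71.

1.71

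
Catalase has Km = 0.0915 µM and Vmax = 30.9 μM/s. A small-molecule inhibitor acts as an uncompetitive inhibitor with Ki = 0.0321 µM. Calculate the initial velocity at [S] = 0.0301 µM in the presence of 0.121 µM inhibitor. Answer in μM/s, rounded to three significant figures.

3.96 μM/s

With α = 1 + [I]/Ki = 1 + 0.121/0.0321 = 4.769, the uncompetitive rate law is v = (Vmax/α)·[S] / (Km/α + [S]).
v = (30.9/4.769)×0.0301 / (0.0915/4.769 + 0.0301) = 0.1950/0.04928 = 3.96 μM/s.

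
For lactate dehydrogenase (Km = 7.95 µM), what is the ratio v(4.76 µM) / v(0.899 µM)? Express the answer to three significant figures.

3.69

The fractional saturations are [S]/(Km+[S]) = 0.899/8.849 = 0.1016 and 4.76/12.71 = 0.3745.
v₂/v₁ is just their ratio: 0.3745/0.1016 = 3.69.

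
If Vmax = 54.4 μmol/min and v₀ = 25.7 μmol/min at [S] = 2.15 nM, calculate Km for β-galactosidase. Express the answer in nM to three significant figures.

v/Vmax = 25.7/54.4 = 0.4724 = [S]/(Km+[S]).
So Km + [S] = [S]/0.4724 = 4.551 nM, giving Km = 4.551 − 2.15 = 2.40 nM.

2.40 nM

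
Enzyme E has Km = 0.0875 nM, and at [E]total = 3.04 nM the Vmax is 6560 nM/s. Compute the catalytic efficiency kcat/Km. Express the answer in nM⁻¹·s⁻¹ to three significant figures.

24700 nM⁻¹·s⁻¹

kcat = Vmax/[E]total = 6560/3.04 = 2160 s⁻¹.
kcat/Km = 2160/0.0875 = 24700 nM⁻¹·s⁻¹.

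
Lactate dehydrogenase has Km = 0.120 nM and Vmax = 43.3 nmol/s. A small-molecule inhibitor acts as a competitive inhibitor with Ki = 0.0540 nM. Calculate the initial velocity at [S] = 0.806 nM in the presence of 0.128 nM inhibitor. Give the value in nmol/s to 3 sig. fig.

28.8 nmol/s

α = 1 + [I]/Ki = 1 + 0.128/0.0540 = 3.370.
For a competitive inhibitor, Vmax is unchanged and the apparent Km becomes α·Km: Km,app = 0.404 nM, Vmax,app = 43.3 nmol/s.
v = Vmax,app·[S]/(Km,app + [S]) = 43.3 × 0.806/(0.404 + 0.806) = 28.8 nmol/s.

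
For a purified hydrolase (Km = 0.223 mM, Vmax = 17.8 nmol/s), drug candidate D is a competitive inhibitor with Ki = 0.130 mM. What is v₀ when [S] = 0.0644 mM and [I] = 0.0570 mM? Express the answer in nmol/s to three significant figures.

2.98 nmol/s

With α = 1 + [I]/Ki = 1 + 0.0570/0.130 = 1.438, the competitive rate law is v = Vmax[S] / (αKm + [S]).
v = 17.8×0.0644 / (1.438×0.223 + 0.0644) = 1.146/0.3852 = 2.98 nmol/s.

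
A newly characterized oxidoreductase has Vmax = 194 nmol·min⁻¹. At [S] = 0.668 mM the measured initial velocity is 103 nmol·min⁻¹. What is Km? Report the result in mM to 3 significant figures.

0.590 mM

v/Vmax = 103/194 = 0.5309 = [S]/(Km+[S]).
So Km + [S] = [S]/0.5309 = 1.258 mM, giving Km = 1.258 − 0.668 = 0.590 mM.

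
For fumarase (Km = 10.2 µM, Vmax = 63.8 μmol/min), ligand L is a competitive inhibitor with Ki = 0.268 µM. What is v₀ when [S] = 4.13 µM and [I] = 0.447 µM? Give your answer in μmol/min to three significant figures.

α = 1 + [I]/Ki = 1 + 0.447/0.268 = 2.668.
For a competitive inhibitor, Vmax is unchanged and the apparent Km becomes α·Km: Km,app = 27.2 µM, Vmax,app = 63.8 μmol/min.
v = Vmax,app·[S]/(Km,app + [S]) = 63.8 × 4.13/(27.2 + 4.13) = 8.41 μmol/min.

8.41 μmol/min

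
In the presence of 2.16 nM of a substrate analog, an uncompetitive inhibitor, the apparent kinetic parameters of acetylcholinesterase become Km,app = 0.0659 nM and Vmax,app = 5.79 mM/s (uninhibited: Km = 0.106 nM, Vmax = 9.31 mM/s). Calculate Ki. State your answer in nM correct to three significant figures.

Uncompetitive: Vmax,app = Vmax/α (and Km,app = Km/α) with α = 1 + [I]/Ki.
α = Vmax/Vmax,app = 9.31/5.79 = 1.608.
Since α = 1 + [I]/Ki, [I]/Ki = 1.608 − 1 = 0.6079 and Ki = 2.16/0.6079 = 3.55 nM.

3.55 nM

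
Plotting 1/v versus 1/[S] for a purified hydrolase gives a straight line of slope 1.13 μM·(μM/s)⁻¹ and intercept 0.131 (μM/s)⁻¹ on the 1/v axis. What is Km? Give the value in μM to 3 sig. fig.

8.63 μM

y-intercept = 1/Vmax ⇒ Vmax = 7.63 μM/s; slope = Km/Vmax ⇒ Km = slope × Vmax.
Km = 1.13 × 7.63 = 8.63 μM.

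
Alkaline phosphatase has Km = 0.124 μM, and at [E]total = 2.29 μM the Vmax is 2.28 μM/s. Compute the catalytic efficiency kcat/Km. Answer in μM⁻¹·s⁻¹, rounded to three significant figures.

8.03 μM⁻¹·s⁻¹

kcat = Vmax/[E]total = 2.28/2.29 = 0.996 s⁻¹.
kcat/Km = 0.996/0.124 = 8.03 μM⁻¹·s⁻¹.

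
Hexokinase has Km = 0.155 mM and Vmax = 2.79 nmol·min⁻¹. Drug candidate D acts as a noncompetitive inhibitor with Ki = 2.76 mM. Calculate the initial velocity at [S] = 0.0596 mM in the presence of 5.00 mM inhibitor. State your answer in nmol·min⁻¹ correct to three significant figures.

0.276 nmol·min⁻¹

With α = 1 + [I]/Ki = 1 + 5.00/2.76 = 2.812, the noncompetitive rate law is v = (Vmax/α)·[S] / (Km + [S]).
v = (2.79/2.812)×0.0596 / (0.155 + 0.0596) = 0.05914/0.2146 = 0.276 nmol·min⁻¹.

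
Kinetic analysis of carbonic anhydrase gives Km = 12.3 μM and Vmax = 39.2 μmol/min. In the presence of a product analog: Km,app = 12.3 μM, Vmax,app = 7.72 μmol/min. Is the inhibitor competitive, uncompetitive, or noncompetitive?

noncompetitive

Vmax decreases (39.2 → 7.72 μmol/min) while Km is unchanged — pure noncompetitive inhibition.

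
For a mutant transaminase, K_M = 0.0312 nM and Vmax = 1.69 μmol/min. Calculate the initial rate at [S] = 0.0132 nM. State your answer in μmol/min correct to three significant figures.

v = Vmax·[S]/(Km + [S]) = 1.69 × 0.0132 / (0.0312 + 0.0132)
  = 0.02231 / 0.04440 = 0.502 μmol/min.

0.502 μmol/min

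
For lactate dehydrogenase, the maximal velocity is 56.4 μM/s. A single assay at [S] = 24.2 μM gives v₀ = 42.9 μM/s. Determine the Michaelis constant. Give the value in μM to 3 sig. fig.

7.62 μM

v/Vmax = 42.9/56.4 = 0.7606 = [S]/(Km+[S]).
So Km + [S] = [S]/0.7606 = 31.82 μM, giving Km = 31.82 − 24.2 = 7.62 μM.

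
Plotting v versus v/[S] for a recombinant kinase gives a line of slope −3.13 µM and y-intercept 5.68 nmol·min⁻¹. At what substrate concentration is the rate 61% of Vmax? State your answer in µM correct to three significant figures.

4.90 µM

The Eadie–Hofstee slope gives Km = 3.13 µM (slope = −Km).
v/Vmax = [S]/(Km+[S]) = 0.61 ⇒ [S] = Km·0.61/(1−0.61) = 3.13 × 1.564 = 4.90 µM.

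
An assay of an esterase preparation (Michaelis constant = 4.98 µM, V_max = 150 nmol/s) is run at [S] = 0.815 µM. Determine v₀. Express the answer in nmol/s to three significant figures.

[S]/(Km+[S]) = 0.815/5.795 = 0.1406, the fractional saturation.
v = 0.1406 × Vmax = 0.1406 × 150 = 21.1 nmol/s.

21.1 nmol/s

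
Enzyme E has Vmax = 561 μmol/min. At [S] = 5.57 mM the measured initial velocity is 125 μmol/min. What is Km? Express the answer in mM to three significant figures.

v/Vmax = 125/561 = 0.2228 = [S]/(Km+[S]).
So Km + [S] = [S]/0.2228 = 25.00 mM, giving Km = 25.00 − 5.57 = 19.4 mM.

19.4 mM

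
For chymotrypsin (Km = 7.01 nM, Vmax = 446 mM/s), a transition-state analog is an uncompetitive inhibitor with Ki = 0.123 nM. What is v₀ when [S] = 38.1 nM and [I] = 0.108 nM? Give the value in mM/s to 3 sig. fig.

With α = 1 + [I]/Ki = 1 + 0.108/0.123 = 1.878, the uncompetitive rate law is v = (Vmax/α)·[S] / (Km/α + [S]).
v = (446/1.878)×38.1 / (7.01/1.878 + 38.1) = 9048/41.83 = 216 mM/s.

216 mM/s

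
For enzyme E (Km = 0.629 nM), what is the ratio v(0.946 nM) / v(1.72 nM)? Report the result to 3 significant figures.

0.820

The fractional saturations are [S]/(Km+[S]) = 1.72/2.349 = 0.7322 and 0.946/1.575 = 0.6006.
v₂/v₁ is just their ratio: 0.6006/0.7322 = 0.820.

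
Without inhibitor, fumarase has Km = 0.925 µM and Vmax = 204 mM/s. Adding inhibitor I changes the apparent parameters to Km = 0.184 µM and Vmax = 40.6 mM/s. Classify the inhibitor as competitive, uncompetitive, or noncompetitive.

Both Km and Vmax decrease by the same factor (~5.02-fold) — characteristic of uncompetitive inhibition.

uncompetitive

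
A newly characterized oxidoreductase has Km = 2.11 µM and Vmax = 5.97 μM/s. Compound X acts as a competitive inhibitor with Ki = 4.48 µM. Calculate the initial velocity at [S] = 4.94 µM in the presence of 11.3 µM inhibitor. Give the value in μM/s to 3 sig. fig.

2.38 μM/s

With α = 1 + [I]/Ki = 1 + 11.3/4.48 = 3.522, the competitive rate law is v = Vmax[S] / (αKm + [S]).
v = 5.97×4.94 / (3.522×2.11 + 4.94) = 29.49/12.37 = 2.38 μM/s.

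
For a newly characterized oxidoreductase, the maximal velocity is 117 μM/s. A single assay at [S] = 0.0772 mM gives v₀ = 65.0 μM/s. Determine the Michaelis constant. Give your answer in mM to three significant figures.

From v = Vmax[S]/(Km+[S]), Km = [S](Vmax − v)/v.
Km = 0.0772 × (117 − 65.0) / 65.0 = 4.014/65.0 = 0.0618 mM.

0.0618 mM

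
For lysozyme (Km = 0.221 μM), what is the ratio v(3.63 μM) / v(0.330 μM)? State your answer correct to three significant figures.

1.57

The fractional saturations are [S]/(Km+[S]) = 0.330/0.5510 = 0.5989 and 3.63/3.851 = 0.9426.
v₂/v₁ is just their ratio: 0.9426/0.5989 = 1.57.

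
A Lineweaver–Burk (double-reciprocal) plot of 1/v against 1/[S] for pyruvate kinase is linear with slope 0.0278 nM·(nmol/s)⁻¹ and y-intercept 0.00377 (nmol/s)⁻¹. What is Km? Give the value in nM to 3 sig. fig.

y-intercept = 1/Vmax ⇒ Vmax = 265 nmol/s; slope = Km/Vmax ⇒ Km = slope × Vmax.
Km = 0.0278 × 265 = 7.37 nM.

7.37 nM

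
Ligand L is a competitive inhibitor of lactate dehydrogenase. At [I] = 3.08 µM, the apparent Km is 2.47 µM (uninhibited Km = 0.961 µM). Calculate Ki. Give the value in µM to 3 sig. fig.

1.96 µM

Competitive: Km,app = α·Km with α = 1 + [I]/Ki.
α = Km,app/Km = 2.47/0.961 = 2.570.
Since α = 1 + [I]/Ki, [I]/Ki = 2.570 − 1 = 1.570 and Ki = 3.08/1.570 = 1.96 µM.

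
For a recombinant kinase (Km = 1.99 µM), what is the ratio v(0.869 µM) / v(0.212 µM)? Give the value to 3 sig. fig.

The fractional saturations are [S]/(Km+[S]) = 0.212/2.202 = 0.09628 and 0.869/2.859 = 0.3040.
v₂/v₁ is just their ratio: 0.3040/0.09628 = 3.16.

3.16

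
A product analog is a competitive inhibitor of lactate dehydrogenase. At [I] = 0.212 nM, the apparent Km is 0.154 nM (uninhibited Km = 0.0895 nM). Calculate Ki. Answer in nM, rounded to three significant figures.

0.294 nM

Competitive: Km,app = α·Km with α = 1 + [I]/Ki.
α = Km,app/Km = 0.154/0.0895 = 1.721.
Ki = [I]/(α − 1) = 0.212/0.7207 = 0.294 nM.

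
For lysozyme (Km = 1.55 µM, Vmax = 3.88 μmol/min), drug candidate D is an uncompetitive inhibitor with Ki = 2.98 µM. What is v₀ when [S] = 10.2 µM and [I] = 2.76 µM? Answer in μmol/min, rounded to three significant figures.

α = 1 + [I]/Ki = 1 + 2.76/2.98 = 1.926.
For an uncompetitive inhibitor, both parameters are divided by α, giving Vmax/α and Km/α: Km,app = 0.805 µM, Vmax,app = 2.01 μmol/min.
v = Vmax,app·[S]/(Km,app + [S]) = 2.01 × 10.2/(0.805 + 10.2) = 1.87 μmol/min.

1.87 μmol/min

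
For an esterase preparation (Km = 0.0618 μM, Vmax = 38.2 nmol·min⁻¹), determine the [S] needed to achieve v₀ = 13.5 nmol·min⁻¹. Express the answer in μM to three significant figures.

Rearranging v = Vmax[S]/(Km+[S]) gives [S] = Km·v/(Vmax − v).
[S] = 0.0618 × 13.5 / (38.2 − 13.5) = 0.8343/24.70 = 0.0338 μM.

0.0338 μM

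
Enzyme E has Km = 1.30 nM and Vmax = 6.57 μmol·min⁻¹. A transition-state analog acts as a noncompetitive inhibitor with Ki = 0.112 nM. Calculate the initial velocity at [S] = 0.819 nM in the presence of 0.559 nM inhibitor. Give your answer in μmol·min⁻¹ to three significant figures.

0.424 μmol·min⁻¹

α = 1 + [I]/Ki = 1 + 0.559/0.112 = 5.991.
For a noncompetitive inhibitor, Vmax is reduced to Vmax/α while Km is unchanged: Km,app = 1.30 nM, Vmax,app = 1.10 μmol·min⁻¹.
v = Vmax,app·[S]/(Km,app + [S]) = 1.10 × 0.819/(1.30 + 0.819) = 0.424 μmol·min⁻¹.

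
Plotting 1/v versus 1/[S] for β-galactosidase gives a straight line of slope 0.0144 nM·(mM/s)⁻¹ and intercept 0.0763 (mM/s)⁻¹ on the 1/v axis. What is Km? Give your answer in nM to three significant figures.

y-intercept = 1/Vmax ⇒ Vmax = 13.1 mM/s; slope = Km/Vmax ⇒ Km = slope × Vmax.
Km = 0.0144 × 13.1 = 0.189 nM.

0.189 nM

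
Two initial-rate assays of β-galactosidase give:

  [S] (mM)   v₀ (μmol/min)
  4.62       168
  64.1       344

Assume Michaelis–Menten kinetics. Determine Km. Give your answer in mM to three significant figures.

From v = Vmax[S]/(Km+[S]), each point gives Vmax = v(Km+[S])/[S].
Equating: 168(Km+4.62)/4.62 = 344(Km+64.1)/64.1.
36.36·Km + 168 = 5.367·Km + 344, so (36.36 − 5.367)·Km = 344 − 168.
Km = 176.0/31.00 = 5.68 mM; then Vmax = 168(5.68+4.62)/4.62 = 374 μmol/min.

5.68 mM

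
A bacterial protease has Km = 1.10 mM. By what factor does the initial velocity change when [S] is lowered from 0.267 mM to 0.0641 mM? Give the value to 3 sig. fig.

The fractional saturations are [S]/(Km+[S]) = 0.267/1.367 = 0.1953 and 0.0641/1.164 = 0.05506.
v₂/v₁ is just their ratio: 0.05506/0.1953 = 0.282.

0.282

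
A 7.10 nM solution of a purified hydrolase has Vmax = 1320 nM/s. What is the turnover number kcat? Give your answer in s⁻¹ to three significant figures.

kcat = Vmax/[E]total = 1320 nM/s / 7.10 nM = 186 s⁻¹.

186 s⁻¹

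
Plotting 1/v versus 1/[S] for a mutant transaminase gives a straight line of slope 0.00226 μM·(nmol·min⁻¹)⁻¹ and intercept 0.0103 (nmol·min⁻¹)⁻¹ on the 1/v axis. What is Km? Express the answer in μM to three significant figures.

0.219 μM

y-intercept = 1/Vmax ⇒ Vmax = 97.1 nmol·min⁻¹; slope = Km/Vmax ⇒ Km = slope × Vmax.
Km = 0.00226 × 97.1 = 0.219 μM.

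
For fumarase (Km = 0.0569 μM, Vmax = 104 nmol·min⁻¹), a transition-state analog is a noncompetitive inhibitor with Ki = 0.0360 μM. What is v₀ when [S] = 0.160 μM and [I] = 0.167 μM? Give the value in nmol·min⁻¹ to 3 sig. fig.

α = 1 + [I]/Ki = 1 + 0.167/0.0360 = 5.639.
For a noncompetitive inhibitor, Vmax is reduced to Vmax/α while Km is unchanged: Km,app = 0.0569 μM, Vmax,app = 18.4 nmol·min⁻¹.
v = Vmax,app·[S]/(Km,app + [S]) = 18.4 × 0.160/(0.0569 + 0.160) = 13.6 nmol·min⁻¹.

13.6 nmol·min⁻¹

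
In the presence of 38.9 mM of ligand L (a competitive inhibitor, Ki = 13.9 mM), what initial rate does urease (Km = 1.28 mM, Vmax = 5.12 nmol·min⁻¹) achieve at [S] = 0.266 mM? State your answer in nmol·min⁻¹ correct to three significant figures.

0.266 nmol·min⁻¹

α = 1 + [I]/Ki = 1 + 38.9/13.9 = 3.799.
For a competitive inhibitor, Vmax is unchanged and the apparent Km becomes α·Km: Km,app = 4.86 mM, Vmax,app = 5.12 nmol·min⁻¹.
v = Vmax,app·[S]/(Km,app + [S]) = 5.12 × 0.266/(4.86 + 0.266) = 0.266 nmol·min⁻¹.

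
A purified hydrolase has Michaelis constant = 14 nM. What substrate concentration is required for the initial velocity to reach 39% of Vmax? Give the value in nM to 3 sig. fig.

8.95 nM

v/Vmax = [S]/(Km+[S]) = 0.39, so [S] = Km·0.39/(1 − 0.39) = 14 × 0.6393.
[S] = 8.95 nM.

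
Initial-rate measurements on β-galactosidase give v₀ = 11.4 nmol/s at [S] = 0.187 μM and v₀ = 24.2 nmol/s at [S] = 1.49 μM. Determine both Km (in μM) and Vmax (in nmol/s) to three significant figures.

Km = 0.286 μM; Vmax = 28.8 nmol/s

From v = Vmax[S]/(Km+[S]), each point gives Vmax = v(Km+[S])/[S].
Equating: 11.4(Km+0.187)/0.187 = 24.2(Km+1.49)/1.49.
60.96·Km + 11.4 = 16.24·Km + 24.2, so (60.96 − 16.24)·Km = 24.2 − 11.4.
Km = 12.80/44.72 = 0.286 μM; then Vmax = 11.4(0.286+0.187)/0.187 = 28.8 nmol/s.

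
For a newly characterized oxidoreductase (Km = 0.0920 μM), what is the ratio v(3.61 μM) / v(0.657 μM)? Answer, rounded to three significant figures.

1.11

Since Vmax cancels, v₂/v₁ = [S]₂(Km+[S]₁) / [S]₁(Km+[S]₂).
= 3.61×(0.0920+0.657) / (0.657×(0.0920+3.61)) = 2.704/2.432 = 1.11.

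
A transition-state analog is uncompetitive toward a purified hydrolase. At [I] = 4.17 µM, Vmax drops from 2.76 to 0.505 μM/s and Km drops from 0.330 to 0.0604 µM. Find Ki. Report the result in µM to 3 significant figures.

0.934 µM

Uncompetitive: Vmax,app = Vmax/α (and Km,app = Km/α) with α = 1 + [I]/Ki.
α = Vmax/Vmax,app = 2.76/0.505 = 5.465.
Ki = [I]/(α − 1) = 4.17/4.465 = 0.934 µM.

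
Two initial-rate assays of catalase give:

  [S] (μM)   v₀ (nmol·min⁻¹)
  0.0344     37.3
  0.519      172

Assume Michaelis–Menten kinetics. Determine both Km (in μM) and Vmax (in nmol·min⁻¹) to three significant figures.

From v = Vmax[S]/(Km+[S]), each point gives Vmax = v(Km+[S])/[S].
Equating: 37.3(Km+0.0344)/0.0344 = 172(Km+0.519)/0.519.
1084·Km + 37.3 = 331.4·Km + 172, so (1084 − 331.4)·Km = 172 − 37.3.
Km = 134.7/752.9 = 0.179 μM; then Vmax = 37.3(0.179+0.0344)/0.0344 = 231 nmol·min⁻¹.

Km = 0.179 μM; Vmax = 231 nmol·min⁻¹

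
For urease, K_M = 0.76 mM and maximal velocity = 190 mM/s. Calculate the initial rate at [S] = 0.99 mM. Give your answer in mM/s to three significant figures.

107 mM/s

v = Vmax·[S]/(Km + [S]) = 190 × 0.99 / (0.76 + 0.99)
  = 188.1 / 1.750 = 107 mM/s.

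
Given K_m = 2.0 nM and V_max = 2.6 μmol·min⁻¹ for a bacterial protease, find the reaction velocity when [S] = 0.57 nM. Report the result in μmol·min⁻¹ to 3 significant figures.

0.577 μmol·min⁻¹

[S]/(Km+[S]) = 0.57/2.570 = 0.2218, the fractional saturation.
v = 0.2218 × Vmax = 0.2218 × 2.6 = 0.577 μmol·min⁻¹.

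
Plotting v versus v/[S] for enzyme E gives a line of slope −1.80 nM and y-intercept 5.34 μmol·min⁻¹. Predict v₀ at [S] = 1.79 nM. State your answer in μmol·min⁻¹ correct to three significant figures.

In the Eadie–Hofstee form v = Vmax − Km·(v/[S]), the slope is −Km and the intercept is Vmax, so Km = 1.80 nM and Vmax = 5.34 μmol·min⁻¹.
v = 5.34 × 1.79/(1.80 + 1.79) = 2.66 μmol·min⁻¹.

2.66 μmol·min⁻¹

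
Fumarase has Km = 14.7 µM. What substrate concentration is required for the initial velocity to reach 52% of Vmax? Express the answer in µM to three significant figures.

15.9 µM

v/Vmax = [S]/(Km+[S]) = 0.52, so [S] = Km·0.52/(1 − 0.52) = 14.7 × 1.083.
[S] = 15.9 µM.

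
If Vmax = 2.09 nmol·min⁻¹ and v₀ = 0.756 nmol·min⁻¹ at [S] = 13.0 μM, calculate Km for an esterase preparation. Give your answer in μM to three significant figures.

22.9 μM

v/Vmax = 0.756/2.09 = 0.3617 = [S]/(Km+[S]).
So Km + [S] = [S]/0.3617 = 35.94 μM, giving Km = 35.94 − 13.0 = 22.9 μM.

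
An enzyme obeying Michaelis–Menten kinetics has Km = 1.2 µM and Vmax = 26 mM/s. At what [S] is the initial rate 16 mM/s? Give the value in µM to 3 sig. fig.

1.92 µM

Rearranging v = Vmax[S]/(Km+[S]) gives [S] = Km·v/(Vmax − v).
[S] = 1.2 × 16 / (26 − 16) = 19.20/10.00 = 1.92 µM.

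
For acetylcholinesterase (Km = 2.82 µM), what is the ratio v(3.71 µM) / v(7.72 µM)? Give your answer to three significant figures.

0.776

The fractional saturations are [S]/(Km+[S]) = 7.72/10.54 = 0.7324 and 3.71/6.530 = 0.5681.
v₂/v₁ is just their ratio: 0.5681/0.7324 = 0.776.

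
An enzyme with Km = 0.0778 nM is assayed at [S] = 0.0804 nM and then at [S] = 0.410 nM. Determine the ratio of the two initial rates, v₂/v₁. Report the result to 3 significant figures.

1.65

Since Vmax cancels, v₂/v₁ = [S]₂(Km+[S]₁) / [S]₁(Km+[S]₂).
= 0.410×(0.0778+0.0804) / (0.0804×(0.0778+0.410)) = 0.06486/0.03922 = 1.65.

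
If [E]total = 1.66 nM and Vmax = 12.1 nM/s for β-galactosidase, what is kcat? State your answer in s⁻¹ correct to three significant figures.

kcat = Vmax/[E]total = 12.1 nM/s / 1.66 nM = 7.29 s⁻¹.

7.29 s⁻¹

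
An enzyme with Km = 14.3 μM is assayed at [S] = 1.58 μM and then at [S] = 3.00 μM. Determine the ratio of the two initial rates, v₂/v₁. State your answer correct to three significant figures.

1.74

Since Vmax cancels, v₂/v₁ = [S]₂(Km+[S]₁) / [S]₁(Km+[S]₂).
= 3.00×(14.3+1.58) / (1.58×(14.3+3.00)) = 47.64/27.33 = 1.74.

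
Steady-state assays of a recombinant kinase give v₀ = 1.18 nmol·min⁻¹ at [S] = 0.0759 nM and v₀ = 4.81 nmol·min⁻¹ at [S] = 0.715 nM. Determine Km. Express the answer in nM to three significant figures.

In reciprocal form, 1/v = (Km/Vmax)·(1/[S]) + 1/Vmax. The two points give (1/[S], 1/v) = (13.18, 0.8475) and (1.399, 0.2079).
Slope = (0.8475 − 0.2079)/(13.18 − 1.399) = 0.05431; intercept = 0.8475 − 0.05431×13.18 = 0.1319.
Vmax = 1/intercept = 7.58 nmol·min⁻¹; Km = slope × Vmax = 0.05431 × 7.58 = 0.412 nM.

0.412 nM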